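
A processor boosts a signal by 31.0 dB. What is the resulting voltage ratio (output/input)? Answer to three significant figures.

Voltage ratio = 10^(dB/20).
10^(31.0/20) = 10^(1.550) = 35.5.

35.5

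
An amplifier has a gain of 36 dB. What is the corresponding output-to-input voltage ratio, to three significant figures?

Voltage ratio = 10^(dB/20).
10^(36/20) = 10^(1.800) = 63.1.

63.1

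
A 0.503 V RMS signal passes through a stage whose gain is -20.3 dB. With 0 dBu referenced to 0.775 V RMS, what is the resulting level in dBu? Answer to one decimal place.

Input level: 20·log₁₀(0.503/0.775) = -3.75 dBu.
Output: -3.75 − 20.3 = -24.1 dBu.

-24.1 dBu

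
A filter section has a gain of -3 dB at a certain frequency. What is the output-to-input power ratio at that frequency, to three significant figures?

Power ratio = 10^(dB/10).
10^(-3/10) = 10^(-0.3000) = 0.501.

0.501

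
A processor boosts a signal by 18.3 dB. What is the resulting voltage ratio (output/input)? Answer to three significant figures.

Voltage ratio = 10^(dB/20).
10^(18.3/20) = 10^(0.9150) = 8.22.

8.22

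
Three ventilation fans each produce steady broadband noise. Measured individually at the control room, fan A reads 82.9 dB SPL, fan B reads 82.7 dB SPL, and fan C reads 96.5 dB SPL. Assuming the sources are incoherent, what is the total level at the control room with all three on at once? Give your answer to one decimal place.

Incoherent sources sum as intensities:
L_total = 10·log₁₀(10^(82.9/10) + 10^(82.7/10) + 10^(96.5/10)) = 10·log₁₀(4848000000) = 96.9 dB SPL.

96.9 dB SPL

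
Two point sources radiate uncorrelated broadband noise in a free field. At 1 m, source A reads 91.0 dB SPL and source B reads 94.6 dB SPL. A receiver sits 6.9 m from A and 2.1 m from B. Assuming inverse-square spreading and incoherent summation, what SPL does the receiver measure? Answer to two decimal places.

88.33 dB SPL

At the listener: L_A = 91.0 − 20·log₁₀(6.9) = 74.223 dB; L_B = 94.6 − 20·log₁₀(2.1) = 88.156 dB.
Combined: 10·log₁₀(10^(74.223/10)+10^(88.156/10)) = 88.33 dB SPL.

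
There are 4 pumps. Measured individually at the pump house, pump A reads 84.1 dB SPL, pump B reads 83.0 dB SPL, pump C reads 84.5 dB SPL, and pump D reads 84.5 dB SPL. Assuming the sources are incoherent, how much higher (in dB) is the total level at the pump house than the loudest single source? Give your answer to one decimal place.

5.6 dB

Incoherent sources sum as intensities:
L_total = 10·log₁₀(10^(84.1/10) + 10^(83.0/10) + 10^(84.5/10) + 10^(84.5/10)) = 90.09 dB SPL.
Excess over the loudest (84.5 dB): 90.09 − 84.5 = 5.6 dB.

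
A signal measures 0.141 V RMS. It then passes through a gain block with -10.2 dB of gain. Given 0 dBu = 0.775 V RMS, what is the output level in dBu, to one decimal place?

-25.0 dBu

Input level: 20·log₁₀(0.141/0.775) = -14.80 dBu.
Output: -14.80 − 10.2 = -25.0 dBu.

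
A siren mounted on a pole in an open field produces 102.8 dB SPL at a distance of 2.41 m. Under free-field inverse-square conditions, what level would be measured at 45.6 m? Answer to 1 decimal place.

Free-field point source: level drops by 20·log₁₀ of the distance ratio.
ΔL = −20·log₁₀(45.6/2.41) = -25.54 dB, so L₂ = 102.8 + (-25.54) = 77.3 dB SPL.

77.3 dB SPL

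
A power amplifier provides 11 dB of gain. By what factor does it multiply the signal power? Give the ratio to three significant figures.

12.6

Power ratio = 10^(dB/10).
10^(11/10) = 10^(1.100) = 12.6.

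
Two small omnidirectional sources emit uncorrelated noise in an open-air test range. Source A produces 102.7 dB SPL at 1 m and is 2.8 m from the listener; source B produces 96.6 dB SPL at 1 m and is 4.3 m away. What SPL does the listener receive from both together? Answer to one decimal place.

At the listener: L_A = 102.7 − 20·log₁₀(2.8) = 93.76 dB; L_B = 96.6 − 20·log₁₀(4.3) = 83.93 dB.
Combined: 10·log₁₀(10^(93.76/10)+10^(83.93/10)) = 94.2 dB SPL.

94.2 dB SPL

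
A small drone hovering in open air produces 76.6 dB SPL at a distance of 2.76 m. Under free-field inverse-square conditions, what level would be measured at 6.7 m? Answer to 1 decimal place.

Free-field point source: level drops by 20·log₁₀ of the distance ratio.
ΔL = −20·log₁₀(6.7/2.76) = -7.70 dB, so L₂ = 76.6 + (-7.70) = 68.9 dB SPL.

68.9 dB SPL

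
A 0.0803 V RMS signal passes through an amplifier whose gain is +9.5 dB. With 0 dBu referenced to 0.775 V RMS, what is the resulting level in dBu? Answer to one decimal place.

Input level: 20·log₁₀(0.0803/0.775) = -19.69 dBu.
Output: -19.69 + 9.5 = -10.2 dBu.

-10.2 dBu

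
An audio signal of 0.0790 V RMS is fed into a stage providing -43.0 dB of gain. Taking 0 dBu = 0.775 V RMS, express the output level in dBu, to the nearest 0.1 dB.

Input level: 20·log₁₀(0.0790/0.775) = -19.83 dBu.
Output: -19.83 − 43.0 = -62.8 dBu.

-62.8 dBu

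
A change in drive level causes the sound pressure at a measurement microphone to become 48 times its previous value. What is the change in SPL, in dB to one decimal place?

Sound pressure is an amplitude quantity: ΔL = 20·log₁₀(p₂/p₁).
20·log₁₀(48) = 33.6 dB.

33.6 dB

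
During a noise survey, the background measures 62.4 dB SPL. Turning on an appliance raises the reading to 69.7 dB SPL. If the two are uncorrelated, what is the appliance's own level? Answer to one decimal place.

68.8 dB SPL

Background correction is a power subtraction:
L_src = 10·log₁₀(10^(69.7/10) − 10^(62.4/10)) = 10·log₁₀(7595000) = 68.8 dB SPL.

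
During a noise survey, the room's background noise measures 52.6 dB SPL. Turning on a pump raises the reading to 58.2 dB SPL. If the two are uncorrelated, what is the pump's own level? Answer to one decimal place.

Subtract intensities: L_src = 10·log₁₀(10^(L_total/10) − 10^(L_bg/10)).
L_src = 10·log₁₀(10^(58.2/10) − 10^(52.6/10)) = 10·log₁₀(478700) = 56.8 dB SPL.

56.8 dB SPL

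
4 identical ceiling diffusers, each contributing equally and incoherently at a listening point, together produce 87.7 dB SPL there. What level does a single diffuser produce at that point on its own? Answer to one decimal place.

4 equal incoherent sources add 10·log₁₀(4) = 6.02 dB over one source.
L_one = 87.7 − 6.02 = 81.7 dB SPL.

81.7 dB SPL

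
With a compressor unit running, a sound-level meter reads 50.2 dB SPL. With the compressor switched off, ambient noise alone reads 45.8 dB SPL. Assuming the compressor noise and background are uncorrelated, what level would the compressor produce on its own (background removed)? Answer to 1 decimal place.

48.2 dB SPL

Subtract intensities: L_src = 10·log₁₀(10^(L_total/10) − 10^(L_bg/10)).
L_src = 10·log₁₀(10^(50.2/10) − 10^(45.8/10)) = 10·log₁₀(66690) = 48.2 dB SPL.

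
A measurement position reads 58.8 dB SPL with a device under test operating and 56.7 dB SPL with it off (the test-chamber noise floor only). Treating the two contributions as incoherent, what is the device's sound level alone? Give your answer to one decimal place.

54.6 dB SPL

Background correction is a power subtraction:
L_src = 10·log₁₀(10^(58.8/10) − 10^(56.7/10)) = 10·log₁₀(290800) = 54.6 dB SPL.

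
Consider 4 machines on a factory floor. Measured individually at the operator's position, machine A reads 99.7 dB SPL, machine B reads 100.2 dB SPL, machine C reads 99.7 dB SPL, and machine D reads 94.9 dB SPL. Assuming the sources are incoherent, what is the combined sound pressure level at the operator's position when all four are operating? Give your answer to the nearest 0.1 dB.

Incoherent sources sum as intensities:
L_total = 10·log₁₀(10^(99.7/10) + 10^(100.2/10) + 10^(99.7/10) + 10^(94.9/10)) = 10·log₁₀(32227000000) = 105.1 dB SPL.

105.1 dB SPL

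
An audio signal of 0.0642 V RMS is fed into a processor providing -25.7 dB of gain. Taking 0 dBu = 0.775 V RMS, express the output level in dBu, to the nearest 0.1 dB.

-47.3 dBu

Input level: 20·log₁₀(0.0642/0.775) = -21.64 dBu.
Output: -21.64 − 25.7 = -47.3 dBu.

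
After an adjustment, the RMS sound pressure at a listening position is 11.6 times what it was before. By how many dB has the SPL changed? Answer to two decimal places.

21.29 dB

SPL change from a pressure ratio uses the 20·log₁₀ form:
20·log₁₀(11.6) = 21.29 dB.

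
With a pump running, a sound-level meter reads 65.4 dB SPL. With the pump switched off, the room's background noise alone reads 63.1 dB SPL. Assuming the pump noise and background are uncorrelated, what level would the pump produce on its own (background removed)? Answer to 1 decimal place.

Subtract intensities: L_src = 10·log₁₀(10^(L_total/10) − 10^(L_bg/10)).
L_src = 10·log₁₀(10^(65.4/10) − 10^(63.1/10)) = 10·log₁₀(1426000) = 61.5 dB SPL.

61.5 dB SPL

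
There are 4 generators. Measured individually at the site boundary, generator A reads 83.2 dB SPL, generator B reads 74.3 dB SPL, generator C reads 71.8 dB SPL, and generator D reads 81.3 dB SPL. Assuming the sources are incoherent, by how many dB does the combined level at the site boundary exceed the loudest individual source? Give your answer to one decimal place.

2.7 dB

Add the sources as powers (linear), then convert back to dB:
L_total = 10·log₁₀(10^(83.2/10) + 10^(74.3/10) + 10^(71.8/10) + 10^(81.3/10)) = 85.86 dB SPL.
Excess over the loudest (83.2 dB): 85.86 − 83.2 = 2.7 dB.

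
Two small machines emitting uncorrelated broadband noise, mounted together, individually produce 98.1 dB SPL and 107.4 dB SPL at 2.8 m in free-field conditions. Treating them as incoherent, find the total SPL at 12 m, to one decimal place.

Combined at 2.8 m: 10·log₁₀(10^(98.1/10)+10^(107.4/10)) = 107.88 dB SPL.
Then apply −20·log₁₀(12/2.8) = -12.64 dB → 95.2 dB SPL.

95.2 dB SPL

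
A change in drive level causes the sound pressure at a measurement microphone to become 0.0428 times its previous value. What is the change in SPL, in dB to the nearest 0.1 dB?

-27.4 dB

SPL change from a pressure ratio uses the 20·log₁₀ form:
20·log₁₀(0.0428) = -27.4 dB.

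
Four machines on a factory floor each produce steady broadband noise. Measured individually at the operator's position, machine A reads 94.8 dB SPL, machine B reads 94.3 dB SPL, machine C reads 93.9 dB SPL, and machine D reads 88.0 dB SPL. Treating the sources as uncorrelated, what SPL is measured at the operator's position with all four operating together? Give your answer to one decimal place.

99.4 dB SPL

Uncorrelated sources add in intensity (power), not in dB.
L_total = 10·log₁₀(10^(94.8/10) + 10^(94.3/10) + 10^(93.9/10) + 10^(88.0/10)) = 10·log₁₀(8797000000) = 99.4 dB SPL.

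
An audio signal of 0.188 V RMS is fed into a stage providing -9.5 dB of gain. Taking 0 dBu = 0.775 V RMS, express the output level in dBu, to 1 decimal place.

Input level: 20·log₁₀(0.188/0.775) = -12.30 dBu.
Output: -12.30 − 9.5 = -21.8 dBu.

-21.8 dBu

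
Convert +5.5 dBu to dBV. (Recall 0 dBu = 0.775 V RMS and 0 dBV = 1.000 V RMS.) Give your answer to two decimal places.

+3.29 dBV

The offset between the scales is 20·log₁₀(0.775/1.000) = −2.214 dB.
So dBV = +5.5 − 2.214 = +3.29 dBV.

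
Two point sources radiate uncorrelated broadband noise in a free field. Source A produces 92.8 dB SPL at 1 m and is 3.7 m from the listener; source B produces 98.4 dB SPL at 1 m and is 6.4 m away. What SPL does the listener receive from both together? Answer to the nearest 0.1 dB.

At the listener: L_A = 92.8 − 20·log₁₀(3.7) = 81.44 dB; L_B = 98.4 − 20·log₁₀(6.4) = 82.28 dB.
Combined: 10·log₁₀(10^(81.44/10)+10^(82.28/10)) = 84.9 dB SPL.

84.9 dB SPL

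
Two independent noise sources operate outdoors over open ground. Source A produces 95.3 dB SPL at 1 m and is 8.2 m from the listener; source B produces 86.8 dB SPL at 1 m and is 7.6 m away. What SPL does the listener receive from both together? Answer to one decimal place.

At the listener: L_A = 95.3 − 20·log₁₀(8.2) = 77.02 dB; L_B = 86.8 − 20·log₁₀(7.6) = 69.18 dB.
Combined: 10·log₁₀(10^(77.02/10)+10^(69.18/10)) = 77.7 dB SPL.

77.7 dB SPL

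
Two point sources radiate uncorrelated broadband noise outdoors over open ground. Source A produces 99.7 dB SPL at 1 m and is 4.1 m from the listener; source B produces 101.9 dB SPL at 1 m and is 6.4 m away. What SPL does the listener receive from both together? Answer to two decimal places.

At the listener: L_A = 99.7 − 20·log₁₀(4.1) = 87.444 dB; L_B = 101.9 − 20·log₁₀(6.4) = 85.776 dB.
Combined: 10·log₁₀(10^(87.444/10)+10^(85.776/10)) = 89.70 dB SPL.

89.70 dB SPL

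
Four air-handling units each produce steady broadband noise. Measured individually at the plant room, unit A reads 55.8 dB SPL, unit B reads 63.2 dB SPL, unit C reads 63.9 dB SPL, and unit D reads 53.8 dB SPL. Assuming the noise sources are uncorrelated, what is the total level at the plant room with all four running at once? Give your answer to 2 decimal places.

67.13 dB SPL

Incoherent sources sum as intensities:
L_total = 10·log₁₀(10^(55.8/10) + 10^(63.2/10) + 10^(63.9/10) + 10^(53.8/10)) = 10·log₁₀(5164000) = 67.13 dB SPL.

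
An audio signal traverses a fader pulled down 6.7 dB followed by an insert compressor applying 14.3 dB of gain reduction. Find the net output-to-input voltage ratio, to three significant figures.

Net gain = (−6.7) + (−14.3) = -21.0 dB.
Voltage ratio = 10^(-21.0/20) = 0.0891.

0.0891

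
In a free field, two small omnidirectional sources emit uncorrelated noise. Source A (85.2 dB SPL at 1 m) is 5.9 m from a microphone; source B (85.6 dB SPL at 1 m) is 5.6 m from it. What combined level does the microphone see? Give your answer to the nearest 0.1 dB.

At the listener: L_A = 85.2 − 20·log₁₀(5.9) = 69.78 dB; L_B = 85.6 − 20·log₁₀(5.6) = 70.64 dB.
Combined: 10·log₁₀(10^(69.78/10)+10^(70.64/10)) = 73.2 dB SPL.

73.2 dB SPL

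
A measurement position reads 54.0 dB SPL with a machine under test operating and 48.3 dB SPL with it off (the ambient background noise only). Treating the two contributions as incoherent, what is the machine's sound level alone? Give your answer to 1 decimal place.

52.6 dB SPL

Subtract intensities: L_src = 10·log₁₀(10^(L_total/10) − 10^(L_bg/10)).
L_src = 10·log₁₀(10^(54.0/10) − 10^(48.3/10)) = 10·log₁₀(183600) = 52.6 dB SPL.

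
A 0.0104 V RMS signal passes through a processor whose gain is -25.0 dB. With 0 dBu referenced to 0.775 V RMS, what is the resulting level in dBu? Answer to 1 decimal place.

Input level: 20·log₁₀(0.0104/0.775) = -37.45 dBu.
Output: -37.45 − 25.0 = -62.4 dBu.

-62.4 dBu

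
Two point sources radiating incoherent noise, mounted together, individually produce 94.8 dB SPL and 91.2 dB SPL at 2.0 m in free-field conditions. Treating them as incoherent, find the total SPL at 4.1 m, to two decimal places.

Combined at 2.0 m: 10·log₁₀(10^(94.8/10)+10^(91.2/10)) = 96.373 dB SPL.
Then apply −20·log₁₀(4.1/2.0) = -6.235 dB → 90.14 dB SPL.

90.14 dB SPL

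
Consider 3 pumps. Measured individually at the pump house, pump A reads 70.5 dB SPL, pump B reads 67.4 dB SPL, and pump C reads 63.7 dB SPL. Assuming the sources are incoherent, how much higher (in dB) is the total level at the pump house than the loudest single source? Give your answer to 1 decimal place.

2.3 dB

Uncorrelated sources add in intensity (power), not in dB.
L_total = 10·log₁₀(10^(70.5/10) + 10^(67.4/10) + 10^(63.7/10)) = 72.80 dB SPL.
Excess over the loudest (70.5 dB): 72.80 − 70.5 = 2.3 dB.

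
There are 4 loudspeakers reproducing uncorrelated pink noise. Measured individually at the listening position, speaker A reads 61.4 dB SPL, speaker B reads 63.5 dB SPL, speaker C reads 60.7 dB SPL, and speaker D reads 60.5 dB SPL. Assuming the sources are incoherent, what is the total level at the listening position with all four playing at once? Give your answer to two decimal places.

67.72 dB SPL

Uncorrelated sources add in intensity (power), not in dB.
L_total = 10·log₁₀(10^(61.4/10) + 10^(63.5/10) + 10^(60.7/10) + 10^(60.5/10)) = 10·log₁₀(5916000) = 67.72 dB SPL.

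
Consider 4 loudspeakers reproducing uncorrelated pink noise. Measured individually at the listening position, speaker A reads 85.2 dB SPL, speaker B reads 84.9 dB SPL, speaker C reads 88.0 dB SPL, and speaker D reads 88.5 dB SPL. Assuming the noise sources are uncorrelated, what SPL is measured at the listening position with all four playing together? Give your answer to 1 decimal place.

Uncorrelated sources add in intensity (power), not in dB.
L_total = 10·log₁₀(10^(85.2/10) + 10^(84.9/10) + 10^(88.0/10) + 10^(88.5/10)) = 10·log₁₀(1979000000) = 93.0 dB SPL.

93.0 dB SPL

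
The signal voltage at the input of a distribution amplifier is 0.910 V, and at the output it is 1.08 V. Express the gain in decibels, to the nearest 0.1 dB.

1.5 dB

Voltage ratio → dB uses the 20·log₁₀ form:
20·log₁₀(1.08/0.910) = 20·log₁₀(1.187) = 1.5 dB.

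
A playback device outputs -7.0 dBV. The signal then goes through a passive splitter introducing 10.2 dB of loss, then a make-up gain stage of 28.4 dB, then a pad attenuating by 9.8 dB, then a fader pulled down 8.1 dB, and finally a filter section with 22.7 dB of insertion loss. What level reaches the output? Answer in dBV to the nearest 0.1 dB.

In dB, series stages simply add:
-7.0 − 10.2 + 28.4 − 9.8 − 8.1 − 22.7 = -29.4 dBV.

-29.4 dBV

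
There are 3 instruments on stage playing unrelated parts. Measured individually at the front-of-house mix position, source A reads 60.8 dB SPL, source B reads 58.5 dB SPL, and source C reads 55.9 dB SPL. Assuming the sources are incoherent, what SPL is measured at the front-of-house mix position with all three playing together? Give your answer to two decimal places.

Incoherent sources sum as intensities:
L_total = 10·log₁₀(10^(60.8/10) + 10^(58.5/10) + 10^(55.9/10)) = 10·log₁₀(2299000) = 63.62 dB SPL.

63.62 dB SPL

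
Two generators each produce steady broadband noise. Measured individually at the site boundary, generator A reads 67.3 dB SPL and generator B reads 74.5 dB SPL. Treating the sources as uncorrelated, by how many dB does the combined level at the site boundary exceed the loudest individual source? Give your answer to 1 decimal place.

0.8 dB

Uncorrelated sources add in intensity (power), not in dB.
L_total = 10·log₁₀(10^(67.3/10) + 10^(74.5/10)) = 75.26 dB SPL.
Excess over the loudest (74.5 dB): 75.26 − 74.5 = 0.8 dB.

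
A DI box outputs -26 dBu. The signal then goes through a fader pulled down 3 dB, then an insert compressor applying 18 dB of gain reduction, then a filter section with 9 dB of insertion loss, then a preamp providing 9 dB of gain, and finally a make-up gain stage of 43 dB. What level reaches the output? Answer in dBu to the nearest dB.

Gain stages sum in dB:
-26 − 3 − 18 − 9 + 9 + 43 = -4 dBu.

-4 dBu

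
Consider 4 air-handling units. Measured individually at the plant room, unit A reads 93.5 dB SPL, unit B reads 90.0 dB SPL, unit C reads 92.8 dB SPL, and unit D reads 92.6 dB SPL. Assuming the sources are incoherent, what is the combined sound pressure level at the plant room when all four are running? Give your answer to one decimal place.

98.4 dB SPL

Uncorrelated sources add in intensity (power), not in dB.
L_total = 10·log₁₀(10^(93.5/10) + 10^(90.0/10) + 10^(92.8/10) + 10^(92.6/10)) = 10·log₁₀(6964000000) = 98.4 dB SPL.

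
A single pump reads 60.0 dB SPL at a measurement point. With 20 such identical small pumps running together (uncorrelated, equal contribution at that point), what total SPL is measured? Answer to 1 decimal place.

20 equal incoherent sources raise the level by 10·log₁₀(20) = 13.01 dB.
L_total = 60.0 + 13.01 = 73.0 dB SPL.

73.0 dB SPL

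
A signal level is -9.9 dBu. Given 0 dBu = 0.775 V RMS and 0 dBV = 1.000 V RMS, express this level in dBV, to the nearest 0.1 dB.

-12.1 dBV

The offset between the scales is 20·log₁₀(0.775/1.000) = −2.214 dB.
So dBV = -9.9 − 2.214 = -12.1 dBV.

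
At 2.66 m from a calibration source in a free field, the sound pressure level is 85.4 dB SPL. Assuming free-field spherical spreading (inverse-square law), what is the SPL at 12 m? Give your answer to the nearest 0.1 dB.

For a point source in a free field, ΔL = −20·log₁₀(d₂/d₁).
ΔL = −20·log₁₀(12/2.66) = -13.09 dB, so L₂ = 85.4 + (-13.09) = 72.3 dB SPL.

72.3 dB SPL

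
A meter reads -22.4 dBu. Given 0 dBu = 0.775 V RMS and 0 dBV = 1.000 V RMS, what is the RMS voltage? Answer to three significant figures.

V = 0.775 V × 10^(-22.4/20).
= 0.775 × 0.07586 = 0.0588 V.

0.0588 V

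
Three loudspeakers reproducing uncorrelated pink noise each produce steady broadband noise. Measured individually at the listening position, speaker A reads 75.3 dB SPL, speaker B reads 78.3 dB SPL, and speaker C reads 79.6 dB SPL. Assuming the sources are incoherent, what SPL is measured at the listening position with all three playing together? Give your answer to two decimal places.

82.85 dB SPL

Uncorrelated sources add in intensity (power), not in dB.
L_total = 10·log₁₀(10^(75.3/10) + 10^(78.3/10) + 10^(79.6/10)) = 10·log₁₀(192700000) = 82.85 dB SPL.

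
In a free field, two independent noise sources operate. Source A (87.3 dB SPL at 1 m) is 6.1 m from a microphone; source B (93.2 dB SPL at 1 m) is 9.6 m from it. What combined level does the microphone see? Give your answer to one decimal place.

75.7 dB SPL

At the listener: L_A = 87.3 − 20·log₁₀(6.1) = 71.59 dB; L_B = 93.2 − 20·log₁₀(9.6) = 73.55 dB.
Combined: 10·log₁₀(10^(71.59/10)+10^(73.55/10)) = 75.7 dB SPL.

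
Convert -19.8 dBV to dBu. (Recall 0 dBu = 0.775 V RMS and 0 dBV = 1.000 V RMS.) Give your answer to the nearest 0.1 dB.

-17.6 dBu

The offset between the scales is 20·log₁₀(0.775/1.000) = −2.214 dB.
So dBu = -19.8 + 2.214 = -17.6 dBu.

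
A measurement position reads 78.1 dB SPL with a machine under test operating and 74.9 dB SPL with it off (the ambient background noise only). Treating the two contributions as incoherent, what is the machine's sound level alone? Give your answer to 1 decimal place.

Remove the background by subtracting linear intensities:
L_src = 10·log₁₀(10^(78.1/10) − 10^(74.9/10)) = 10·log₁₀(33660000) = 75.3 dB SPL.

75.3 dB SPL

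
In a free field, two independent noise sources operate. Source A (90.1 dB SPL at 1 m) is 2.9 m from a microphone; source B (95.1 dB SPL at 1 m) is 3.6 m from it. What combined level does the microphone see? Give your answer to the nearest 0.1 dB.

85.7 dB SPL

At the listener: L_A = 90.1 − 20·log₁₀(2.9) = 80.85 dB; L_B = 95.1 − 20·log₁₀(3.6) = 83.97 dB.
Combined: 10·log₁₀(10^(80.85/10)+10^(83.97/10)) = 85.7 dB SPL.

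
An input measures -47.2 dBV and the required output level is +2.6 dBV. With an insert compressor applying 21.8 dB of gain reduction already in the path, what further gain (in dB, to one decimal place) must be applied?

71.6 dB

The required make-up gain is the shortfall in the dB sum.
G = +2.6 − (-47.2) + 21.8 = 71.6 dB.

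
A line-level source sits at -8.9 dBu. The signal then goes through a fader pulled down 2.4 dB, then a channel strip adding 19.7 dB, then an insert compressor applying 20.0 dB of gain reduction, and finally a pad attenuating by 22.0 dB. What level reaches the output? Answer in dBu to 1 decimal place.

-33.6 dBu

Cascaded gains and losses add directly in dB.
-8.9 − 2.4 + 19.7 − 20.0 − 22.0 = -33.6 dBu.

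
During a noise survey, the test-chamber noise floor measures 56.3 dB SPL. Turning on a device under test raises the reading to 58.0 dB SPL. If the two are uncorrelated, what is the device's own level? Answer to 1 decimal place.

Subtract intensities: L_src = 10·log₁₀(10^(L_total/10) − 10^(L_bg/10)).
L_src = 10·log₁₀(10^(58.0/10) − 10^(56.3/10)) = 10·log₁₀(204400) = 53.1 dB SPL.

53.1 dB SPL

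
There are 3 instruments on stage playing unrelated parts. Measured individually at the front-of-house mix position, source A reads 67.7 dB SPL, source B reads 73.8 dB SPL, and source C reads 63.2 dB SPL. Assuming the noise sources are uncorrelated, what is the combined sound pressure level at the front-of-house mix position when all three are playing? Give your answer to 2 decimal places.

Uncorrelated sources add in intensity (power), not in dB.
L_total = 10·log₁₀(10^(67.7/10) + 10^(73.8/10) + 10^(63.2/10)) = 10·log₁₀(31970000) = 75.05 dB SPL.

75.05 dB SPL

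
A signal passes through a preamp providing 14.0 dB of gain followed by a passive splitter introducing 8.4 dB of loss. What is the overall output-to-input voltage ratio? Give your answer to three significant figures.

1.91

Net gain = 14.0 + (−8.4) = 5.6 dB.
Voltage ratio = 10^(5.6/20) = 1.91.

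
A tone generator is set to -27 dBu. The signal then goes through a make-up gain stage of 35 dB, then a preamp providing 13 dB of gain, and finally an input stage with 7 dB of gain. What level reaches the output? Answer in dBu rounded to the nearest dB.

In dB, series stages simply add:
-27 + 35 + 13 + 7 = +28 dBu.

+28 dBu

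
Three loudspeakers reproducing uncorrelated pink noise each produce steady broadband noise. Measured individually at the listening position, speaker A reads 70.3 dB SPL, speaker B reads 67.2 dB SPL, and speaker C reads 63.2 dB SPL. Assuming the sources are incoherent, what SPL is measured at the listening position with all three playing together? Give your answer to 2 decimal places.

Incoherent sources sum as intensities:
L_total = 10·log₁₀(10^(70.3/10) + 10^(67.2/10) + 10^(63.2/10)) = 10·log₁₀(18050000) = 72.57 dB SPL.

72.57 dB SPL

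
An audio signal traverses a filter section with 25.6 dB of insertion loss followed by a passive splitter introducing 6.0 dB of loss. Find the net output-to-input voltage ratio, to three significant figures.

Net gain = (−25.6) + (−6.0) = -31.6 dB.
Voltage ratio = 10^(-31.6/20) = 0.0263.

0.0263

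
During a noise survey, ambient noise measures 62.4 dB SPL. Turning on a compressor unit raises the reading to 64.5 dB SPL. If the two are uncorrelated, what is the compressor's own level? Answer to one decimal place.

60.3 dB SPL

Subtract intensities: L_src = 10·log₁₀(10^(L_total/10) − 10^(L_bg/10)).
L_src = 10·log₁₀(10^(64.5/10) − 10^(62.4/10)) = 10·log₁₀(1081000) = 60.3 dB SPL.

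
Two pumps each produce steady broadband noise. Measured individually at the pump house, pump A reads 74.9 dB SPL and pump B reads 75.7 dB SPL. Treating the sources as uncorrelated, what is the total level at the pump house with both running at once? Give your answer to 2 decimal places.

78.33 dB SPL

Uncorrelated sources add in intensity (power), not in dB.
L_total = 10·log₁₀(10^(74.9/10) + 10^(75.7/10)) = 10·log₁₀(68060000) = 78.33 dB SPL.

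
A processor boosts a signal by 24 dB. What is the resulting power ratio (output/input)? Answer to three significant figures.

251

Power ratio = 10^(dB/10).
10^(24/10) = 10^(2.400) = 251.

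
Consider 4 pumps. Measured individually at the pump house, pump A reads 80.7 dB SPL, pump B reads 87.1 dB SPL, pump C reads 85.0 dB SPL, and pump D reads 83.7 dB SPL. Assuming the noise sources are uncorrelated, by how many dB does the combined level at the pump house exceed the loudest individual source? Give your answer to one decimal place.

3.6 dB

Uncorrelated sources add in intensity (power), not in dB.
L_total = 10·log₁₀(10^(80.7/10) + 10^(87.1/10) + 10^(85.0/10) + 10^(83.7/10)) = 90.72 dB SPL.
Excess over the loudest (87.1 dB): 90.72 − 87.1 = 3.6 dB.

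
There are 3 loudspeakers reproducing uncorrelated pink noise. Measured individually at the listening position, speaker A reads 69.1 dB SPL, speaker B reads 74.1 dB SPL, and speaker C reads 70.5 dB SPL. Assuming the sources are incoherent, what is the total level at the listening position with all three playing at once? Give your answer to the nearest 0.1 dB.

Add the sources as powers (linear), then convert back to dB:
L_total = 10·log₁₀(10^(69.1/10) + 10^(74.1/10) + 10^(70.5/10)) = 10·log₁₀(45050000) = 76.5 dB SPL.

76.5 dB SPL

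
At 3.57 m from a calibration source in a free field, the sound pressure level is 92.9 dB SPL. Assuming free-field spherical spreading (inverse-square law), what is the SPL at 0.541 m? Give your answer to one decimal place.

Free-field point source: level drops by 20·log₁₀ of the distance ratio.
ΔL = −20·log₁₀(0.541/3.57) = 16.39 dB, so L₂ = 92.9 + (16.39) = 109.3 dB SPL.

109.3 dB SPL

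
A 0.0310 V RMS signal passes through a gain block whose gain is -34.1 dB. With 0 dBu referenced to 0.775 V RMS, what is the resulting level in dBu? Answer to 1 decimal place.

Input level: 20·log₁₀(0.0310/0.775) = -27.96 dBu.
Output: -27.96 − 34.1 = -62.1 dBu.

-62.1 dBu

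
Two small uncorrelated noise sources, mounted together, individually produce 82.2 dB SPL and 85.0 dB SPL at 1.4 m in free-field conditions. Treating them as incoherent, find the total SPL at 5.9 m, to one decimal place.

74.3 dB SPL

Combined at 1.4 m: 10·log₁₀(10^(82.2/10)+10^(85.0/10)) = 86.83 dB SPL.
Then apply −20·log₁₀(5.9/1.4) = -12.49 dB → 74.3 dB SPL.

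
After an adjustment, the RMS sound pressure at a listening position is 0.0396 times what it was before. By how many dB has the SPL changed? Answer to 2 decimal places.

-28.05 dB

SPL change from a pressure ratio uses the 20·log₁₀ form:
20·log₁₀(0.0396) = -28.05 dB.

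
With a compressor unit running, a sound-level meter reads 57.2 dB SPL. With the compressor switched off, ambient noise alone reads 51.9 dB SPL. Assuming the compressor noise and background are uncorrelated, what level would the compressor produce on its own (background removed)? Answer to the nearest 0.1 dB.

55.7 dB SPL

Background correction is a power subtraction:
L_src = 10·log₁₀(10^(57.2/10) − 10^(51.9/10)) = 10·log₁₀(369900) = 55.7 dB SPL.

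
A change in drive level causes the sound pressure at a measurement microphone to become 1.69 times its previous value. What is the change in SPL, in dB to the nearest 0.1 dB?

SPL change from a pressure ratio uses the 20·log₁₀ form:
20·log₁₀(1.69) = 4.6 dB.

4.6 dB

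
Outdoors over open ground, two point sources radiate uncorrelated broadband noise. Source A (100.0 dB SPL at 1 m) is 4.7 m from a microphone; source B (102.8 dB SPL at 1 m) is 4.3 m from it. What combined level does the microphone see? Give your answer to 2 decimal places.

91.71 dB SPL

At the listener: L_A = 100.0 − 20·log₁₀(4.7) = 86.558 dB; L_B = 102.8 − 20·log₁₀(4.3) = 90.131 dB.
Combined: 10·log₁₀(10^(86.558/10)+10^(90.131/10)) = 91.71 dB SPL.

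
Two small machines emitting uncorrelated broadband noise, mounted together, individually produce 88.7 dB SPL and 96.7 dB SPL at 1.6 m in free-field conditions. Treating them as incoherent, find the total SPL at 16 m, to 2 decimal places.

Combined at 1.6 m: 10·log₁₀(10^(88.7/10)+10^(96.7/10)) = 97.339 dB SPL.
Then apply −20·log₁₀(16/1.6) = -20.000 dB → 77.34 dB SPL.

77.34 dB SPL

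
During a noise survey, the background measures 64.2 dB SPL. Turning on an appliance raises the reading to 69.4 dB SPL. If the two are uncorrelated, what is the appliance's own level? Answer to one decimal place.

Remove the background by subtracting linear intensities:
L_src = 10·log₁₀(10^(69.4/10) − 10^(64.2/10)) = 10·log₁₀(6079000) = 67.8 dB SPL.

67.8 dB SPL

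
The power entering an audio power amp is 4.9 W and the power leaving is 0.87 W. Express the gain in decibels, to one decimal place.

-7.5 dB

Power is a power quantity, so gain = 10·log₁₀(P_out/P_in).
10·log₁₀(0.87/4.9) = 10·log₁₀(0.1776) = -7.5 dB.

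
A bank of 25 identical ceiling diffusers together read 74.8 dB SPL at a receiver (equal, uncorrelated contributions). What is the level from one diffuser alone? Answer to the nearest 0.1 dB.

25 equal incoherent sources add 10·log₁₀(25) = 13.98 dB over one source.
L_one = 74.8 − 13.98 = 60.8 dB SPL.

60.8 dB SPL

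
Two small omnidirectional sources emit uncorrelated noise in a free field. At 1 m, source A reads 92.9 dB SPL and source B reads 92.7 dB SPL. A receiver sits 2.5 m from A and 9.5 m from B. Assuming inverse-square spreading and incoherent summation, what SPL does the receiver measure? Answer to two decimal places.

At the listener: L_A = 92.9 − 20·log₁₀(2.5) = 84.941 dB; L_B = 92.7 − 20·log₁₀(9.5) = 73.146 dB.
Combined: 10·log₁₀(10^(84.941/10)+10^(73.146/10)) = 85.22 dB SPL.

85.22 dB SPL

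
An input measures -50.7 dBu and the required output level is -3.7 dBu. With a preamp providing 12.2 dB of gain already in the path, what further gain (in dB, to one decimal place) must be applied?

The required make-up gain is the shortfall in the dB sum.
G = -3.7 − (-50.7) − 12.2 = 34.8 dB.

34.8 dB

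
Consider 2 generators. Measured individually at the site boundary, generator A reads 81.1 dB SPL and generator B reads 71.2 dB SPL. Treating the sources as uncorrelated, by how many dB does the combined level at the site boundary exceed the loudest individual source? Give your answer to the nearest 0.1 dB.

Add the sources as powers (linear), then convert back to dB:
L_total = 10·log₁₀(10^(81.1/10) + 10^(71.2/10)) = 81.52 dB SPL.
Excess over the loudest (81.1 dB): 81.52 − 81.1 = 0.4 dB.

0.4 dB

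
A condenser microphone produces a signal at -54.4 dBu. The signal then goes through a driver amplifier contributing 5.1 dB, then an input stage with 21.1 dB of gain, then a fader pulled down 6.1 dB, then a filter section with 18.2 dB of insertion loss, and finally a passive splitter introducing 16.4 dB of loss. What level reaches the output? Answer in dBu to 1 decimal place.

Gain stages sum in dB:
-54.4 + 5.1 + 21.1 − 6.1 − 18.2 − 16.4 = -68.9 dBu.

-68.9 dBu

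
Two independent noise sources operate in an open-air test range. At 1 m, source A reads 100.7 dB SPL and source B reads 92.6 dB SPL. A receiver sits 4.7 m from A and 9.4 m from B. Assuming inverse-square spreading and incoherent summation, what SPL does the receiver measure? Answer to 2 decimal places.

At the listener: L_A = 100.7 − 20·log₁₀(4.7) = 87.258 dB; L_B = 92.6 − 20·log₁₀(9.4) = 73.137 dB.
Combined: 10·log₁₀(10^(87.258/10)+10^(73.137/10)) = 87.42 dB SPL.

87.42 dB SPL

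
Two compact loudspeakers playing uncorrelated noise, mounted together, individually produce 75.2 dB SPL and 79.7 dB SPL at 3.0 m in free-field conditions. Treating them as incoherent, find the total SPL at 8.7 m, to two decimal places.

Combined at 3.0 m: 10·log₁₀(10^(75.2/10)+10^(79.7/10)) = 81.019 dB SPL.
Then apply −20·log₁₀(8.7/3.0) = -9.248 dB → 71.77 dB SPL.

71.77 dB SPL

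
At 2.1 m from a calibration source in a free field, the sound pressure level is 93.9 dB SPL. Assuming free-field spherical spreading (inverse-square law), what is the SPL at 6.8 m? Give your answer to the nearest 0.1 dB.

Inverse-square spreading gives ΔL = −20·log₁₀(d₂/d₁).
ΔL = −20·log₁₀(6.8/2.1) = -10.21 dB, so L₂ = 93.9 + (-10.21) = 83.7 dB SPL.

83.7 dB SPL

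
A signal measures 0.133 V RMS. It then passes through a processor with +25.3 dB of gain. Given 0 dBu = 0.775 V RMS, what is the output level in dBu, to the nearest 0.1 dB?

+10.0 dBu

Input level: 20·log₁₀(0.133/0.775) = -15.31 dBu.
Output: -15.31 + 25.3 = +10.0 dBu.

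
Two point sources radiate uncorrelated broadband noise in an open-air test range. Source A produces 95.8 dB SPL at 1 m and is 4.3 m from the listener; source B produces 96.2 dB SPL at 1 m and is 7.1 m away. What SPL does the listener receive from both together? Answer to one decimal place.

At the listener: L_A = 95.8 − 20·log₁₀(4.3) = 83.13 dB; L_B = 96.2 − 20·log₁₀(7.1) = 79.17 dB.
Combined: 10·log₁₀(10^(83.13/10)+10^(79.17/10)) = 84.6 dB SPL.

84.6 dB SPL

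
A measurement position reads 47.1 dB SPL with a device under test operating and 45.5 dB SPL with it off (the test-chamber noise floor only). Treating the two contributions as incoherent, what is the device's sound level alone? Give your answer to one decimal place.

Subtract intensities: L_src = 10·log₁₀(10^(L_total/10) − 10^(L_bg/10)).
L_src = 10·log₁₀(10^(47.1/10) − 10^(45.5/10)) = 10·log₁₀(15800) = 42.0 dB SPL.

42.0 dB SPL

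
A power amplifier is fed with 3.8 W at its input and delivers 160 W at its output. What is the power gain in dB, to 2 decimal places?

Power is a power quantity, so gain = 10·log₁₀(P_out/P_in).
10·log₁₀(160/3.8) = 10·log₁₀(42.11) = 16.24 dB.

16.24 dB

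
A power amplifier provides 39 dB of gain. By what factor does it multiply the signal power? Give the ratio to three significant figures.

7940

Power ratio = 10^(dB/10).
10^(39/10) = 10^(3.900) = 7940.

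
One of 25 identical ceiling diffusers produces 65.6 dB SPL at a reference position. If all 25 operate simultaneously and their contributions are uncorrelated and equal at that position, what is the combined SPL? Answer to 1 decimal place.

79.6 dB SPL

25 equal incoherent sources raise the level by 10·log₁₀(25) = 13.98 dB.
L_total = 65.6 + 13.98 = 79.6 dB SPL.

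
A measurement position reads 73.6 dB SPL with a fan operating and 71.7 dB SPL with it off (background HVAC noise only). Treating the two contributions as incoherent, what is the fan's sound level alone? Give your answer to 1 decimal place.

Remove the background by subtracting linear intensities:
L_src = 10·log₁₀(10^(73.6/10) − 10^(71.7/10)) = 10·log₁₀(8118000) = 69.1 dB SPL.

69.1 dB SPL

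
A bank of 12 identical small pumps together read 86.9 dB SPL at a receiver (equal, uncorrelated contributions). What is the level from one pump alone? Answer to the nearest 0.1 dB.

12 equal incoherent sources add 10·log₁₀(12) = 10.79 dB over one source.
L_one = 86.9 − 10.79 = 76.1 dB SPL.

76.1 dB SPL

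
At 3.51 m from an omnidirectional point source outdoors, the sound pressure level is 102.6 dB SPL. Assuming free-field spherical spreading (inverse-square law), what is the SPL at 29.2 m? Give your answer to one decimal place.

Free-field point source: level drops by 20·log₁₀ of the distance ratio.
ΔL = −20·log₁₀(29.2/3.51) = -18.40 dB, so L₂ = 102.6 + (-18.40) = 84.2 dB SPL.

84.2 dB SPL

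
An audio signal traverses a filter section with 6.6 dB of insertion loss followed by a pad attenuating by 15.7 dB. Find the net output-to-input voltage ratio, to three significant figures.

Net gain = (−6.6) + (−15.7) = -22.3 dB.
Voltage ratio = 10^(-22.3/20) = 0.0767.

0.0767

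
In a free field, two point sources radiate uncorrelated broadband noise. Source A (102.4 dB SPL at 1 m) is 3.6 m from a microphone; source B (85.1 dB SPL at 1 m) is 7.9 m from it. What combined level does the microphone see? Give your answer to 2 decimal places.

At the listener: L_A = 102.4 − 20·log₁₀(3.6) = 91.274 dB; L_B = 85.1 − 20·log₁₀(7.9) = 67.147 dB.
Combined: 10·log₁₀(10^(91.274/10)+10^(67.147/10)) = 91.29 dB SPL.

91.29 dB SPL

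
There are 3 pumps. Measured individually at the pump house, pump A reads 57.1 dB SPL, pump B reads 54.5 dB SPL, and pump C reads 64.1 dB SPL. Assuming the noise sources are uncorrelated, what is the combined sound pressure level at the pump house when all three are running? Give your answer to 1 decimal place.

Incoherent sources sum as intensities:
L_total = 10·log₁₀(10^(57.1/10) + 10^(54.5/10) + 10^(64.1/10)) = 10·log₁₀(3365000) = 65.3 dB SPL.

65.3 dB SPL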